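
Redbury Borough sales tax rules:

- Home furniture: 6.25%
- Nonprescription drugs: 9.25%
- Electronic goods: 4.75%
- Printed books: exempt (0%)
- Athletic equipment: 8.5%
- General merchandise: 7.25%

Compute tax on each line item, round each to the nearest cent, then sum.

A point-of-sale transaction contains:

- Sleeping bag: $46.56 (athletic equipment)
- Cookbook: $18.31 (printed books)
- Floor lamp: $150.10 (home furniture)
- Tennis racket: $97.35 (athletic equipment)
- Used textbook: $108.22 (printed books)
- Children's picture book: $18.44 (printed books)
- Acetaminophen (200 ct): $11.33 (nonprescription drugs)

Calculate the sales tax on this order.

Sleeping bag $46.56: athletic equipment → 8.5% → $3.96
Cookbook $18.31: printed books → 0% → $0.00
Floor lamp $150.10: home furniture → 6.25% → $9.38
Tennis racket $97.35: athletic equipment → 8.5% → $8.27
Used textbook $108.22: printed books → 0% → $0.00
Children's picture book $18.44: printed books → 0% → $0.00
Acetaminophen (200 ct) $11.33: nonprescription drugs → 9.25% → $1.05
Total tax = $3.96 + $9.38 + $8.27 + $1.05 = $22.66

$22.66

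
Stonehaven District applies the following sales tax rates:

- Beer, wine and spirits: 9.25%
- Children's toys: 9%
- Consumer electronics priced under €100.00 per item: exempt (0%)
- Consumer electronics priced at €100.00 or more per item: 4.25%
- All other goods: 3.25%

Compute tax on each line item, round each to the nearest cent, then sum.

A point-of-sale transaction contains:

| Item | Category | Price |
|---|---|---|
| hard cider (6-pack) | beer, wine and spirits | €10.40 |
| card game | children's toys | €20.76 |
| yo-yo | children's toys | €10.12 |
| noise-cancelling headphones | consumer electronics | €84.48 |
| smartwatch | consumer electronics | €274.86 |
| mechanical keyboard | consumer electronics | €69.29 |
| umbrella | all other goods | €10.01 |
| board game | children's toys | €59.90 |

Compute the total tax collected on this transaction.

Hard cider (6-pack) €10.40: beer, wine and spirits → 9.25% → €0.96
Card game €20.76: children's toys → 9% → €1.87
Yo-yo €10.12: children's toys → 9% → €0.91
Noise-cancelling headphones €84.48: consumer electronics, under €100.00 → 0% → €0.00
Smartwatch €274.86: consumer electronics, €100.00 or more → 4.25% → €11.68
Mechanical keyboard €69.29: consumer electronics, under €100.00 → 0% → €0.00
Umbrella €10.01: all other goods → 3.25% → €0.33
Board game €59.90: children's toys → 9% → €5.39
Total tax = €0.96 + €1.87 + €0.91 + €11.68 + €0.33 + €5.39 = €21.14

€21.14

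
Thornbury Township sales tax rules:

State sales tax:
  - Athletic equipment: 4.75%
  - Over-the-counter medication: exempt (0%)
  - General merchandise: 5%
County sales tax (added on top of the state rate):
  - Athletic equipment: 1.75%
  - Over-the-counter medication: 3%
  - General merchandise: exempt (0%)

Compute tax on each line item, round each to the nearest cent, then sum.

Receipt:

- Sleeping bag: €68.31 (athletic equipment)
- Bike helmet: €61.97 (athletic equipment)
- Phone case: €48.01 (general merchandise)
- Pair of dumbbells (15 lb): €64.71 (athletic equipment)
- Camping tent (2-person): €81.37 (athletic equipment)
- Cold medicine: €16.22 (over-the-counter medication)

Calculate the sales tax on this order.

€20.86

Sleeping bag €68.31: athletic equipment → 4.75% + 1.75% county = 6.5% → €4.44
Bike helmet €61.97: athletic equipment → 4.75% + 1.75% county = 6.5% → €4.03
Phone case €48.01: general merchandise → 5% + 0% county = 5% → €2.40
Pair of dumbbells (15 lb) €64.71: athletic equipment → 4.75% + 1.75% county = 6.5% → €4.21
Camping tent (2-person) €81.37: athletic equipment → 4.75% + 1.75% county = 6.5% → €5.29
Cold medicine €16.22: over-the-counter medication → 0% + 3% county = 3% → €0.49
Total tax = €4.44 + €4.03 + €2.40 + €4.21 + €5.29 + €0.49 = €20.86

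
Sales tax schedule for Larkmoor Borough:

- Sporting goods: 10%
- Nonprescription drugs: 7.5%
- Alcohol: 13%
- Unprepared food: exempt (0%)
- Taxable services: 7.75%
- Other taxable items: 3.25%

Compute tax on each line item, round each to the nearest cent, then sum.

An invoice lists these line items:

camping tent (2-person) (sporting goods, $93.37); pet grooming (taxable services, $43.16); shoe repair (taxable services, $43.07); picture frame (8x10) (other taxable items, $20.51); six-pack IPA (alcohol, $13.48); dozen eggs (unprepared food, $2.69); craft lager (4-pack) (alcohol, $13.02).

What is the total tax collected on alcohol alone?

$3.44

Six-pack IPA $13.48: alcohol → 13% → $1.75
Craft lager (4-pack) $13.02: alcohol → 13% → $1.69
Tax on alcohol = $1.75 + $1.69 = $3.44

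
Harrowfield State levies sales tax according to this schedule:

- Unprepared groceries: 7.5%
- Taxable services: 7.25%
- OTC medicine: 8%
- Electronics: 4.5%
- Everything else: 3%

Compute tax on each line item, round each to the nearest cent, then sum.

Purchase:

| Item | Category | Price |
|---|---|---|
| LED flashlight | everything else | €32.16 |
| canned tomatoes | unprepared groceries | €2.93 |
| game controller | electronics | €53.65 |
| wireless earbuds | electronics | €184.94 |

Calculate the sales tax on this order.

€11.91

LED flashlight €32.16: everything else → 3% → €0.96
Canned tomatoes €2.93: unprepared groceries → 7.5% → €0.22
Game controller €53.65: electronics → 4.5% → €2.41
Wireless earbuds €184.94: electronics → 4.5% → €8.32
Total tax = €0.96 + €0.22 + €2.41 + €8.32 = €11.91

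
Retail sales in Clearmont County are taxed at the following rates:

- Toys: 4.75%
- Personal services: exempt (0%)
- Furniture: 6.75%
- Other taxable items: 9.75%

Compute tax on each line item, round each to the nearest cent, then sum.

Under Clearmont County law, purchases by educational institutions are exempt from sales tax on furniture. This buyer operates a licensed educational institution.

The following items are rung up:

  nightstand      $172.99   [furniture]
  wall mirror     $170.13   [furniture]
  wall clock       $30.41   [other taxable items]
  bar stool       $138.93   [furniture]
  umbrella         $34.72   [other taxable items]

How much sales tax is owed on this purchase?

$6.35

Nightstand $172.99: furniture, buyer-exempt → 0% → $0.00
Wall mirror $170.13: furniture, buyer-exempt → 0% → $0.00
Wall clock $30.41: other taxable items → 9.75% → $2.96
Bar stool $138.93: furniture, buyer-exempt → 0% → $0.00
Umbrella $34.72: other taxable items → 9.75% → $3.39
Total tax = $2.96 + $3.39 = $6.35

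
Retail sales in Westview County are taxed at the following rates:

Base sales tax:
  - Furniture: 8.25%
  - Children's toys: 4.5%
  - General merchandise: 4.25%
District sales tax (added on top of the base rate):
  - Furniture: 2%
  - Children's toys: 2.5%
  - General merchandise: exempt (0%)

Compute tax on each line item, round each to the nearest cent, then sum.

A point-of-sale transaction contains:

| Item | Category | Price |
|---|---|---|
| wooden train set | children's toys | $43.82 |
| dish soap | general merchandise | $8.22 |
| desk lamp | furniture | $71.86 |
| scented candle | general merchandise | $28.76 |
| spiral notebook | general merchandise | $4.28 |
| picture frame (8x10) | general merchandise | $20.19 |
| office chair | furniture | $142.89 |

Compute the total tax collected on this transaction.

$27.70

Wooden train set $43.82: children's toys → 4.5% + 2.5% district = 7% → $3.07
Dish soap $8.22: general merchandise → 4.25% + 0% district = 4.25% → $0.35
Desk lamp $71.86: furniture → 8.25% + 2% district = 10.25% → $7.37
Scented candle $28.76: general merchandise → 4.25% + 0% district = 4.25% → $1.22
Spiral notebook $4.28: general merchandise → 4.25% + 0% district = 4.25% → $0.18
Picture frame (8x10) $20.19: general merchandise → 4.25% + 0% district = 4.25% → $0.86
Office chair $142.89: furniture → 8.25% + 2% district = 10.25% → $14.65
Total tax = $3.07 + $0.35 + $7.37 + $1.22 + $0.18 + $0.86 + $14.65 = $27.70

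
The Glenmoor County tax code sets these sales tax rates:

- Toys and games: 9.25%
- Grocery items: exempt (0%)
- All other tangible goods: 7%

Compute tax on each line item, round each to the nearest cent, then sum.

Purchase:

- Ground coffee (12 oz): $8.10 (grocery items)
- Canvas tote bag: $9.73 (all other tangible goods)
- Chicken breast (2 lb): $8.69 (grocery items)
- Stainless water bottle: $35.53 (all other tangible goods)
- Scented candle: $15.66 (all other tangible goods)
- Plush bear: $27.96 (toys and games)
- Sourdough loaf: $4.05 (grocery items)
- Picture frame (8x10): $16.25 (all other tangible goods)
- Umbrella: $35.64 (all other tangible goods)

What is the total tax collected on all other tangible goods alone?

Canvas tote bag $9.73: all other tangible goods → 7% → $0.68
Stainless water bottle $35.53: all other tangible goods → 7% → $2.49
Scented candle $15.66: all other tangible goods → 7% → $1.10
Picture frame (8x10) $16.25: all other tangible goods → 7% → $1.14
Umbrella $35.64: all other tangible goods → 7% → $2.49
Tax on all other tangible goods = $0.68 + $2.49 + $1.10 + $1.14 + $2.49 = $7.90

$7.90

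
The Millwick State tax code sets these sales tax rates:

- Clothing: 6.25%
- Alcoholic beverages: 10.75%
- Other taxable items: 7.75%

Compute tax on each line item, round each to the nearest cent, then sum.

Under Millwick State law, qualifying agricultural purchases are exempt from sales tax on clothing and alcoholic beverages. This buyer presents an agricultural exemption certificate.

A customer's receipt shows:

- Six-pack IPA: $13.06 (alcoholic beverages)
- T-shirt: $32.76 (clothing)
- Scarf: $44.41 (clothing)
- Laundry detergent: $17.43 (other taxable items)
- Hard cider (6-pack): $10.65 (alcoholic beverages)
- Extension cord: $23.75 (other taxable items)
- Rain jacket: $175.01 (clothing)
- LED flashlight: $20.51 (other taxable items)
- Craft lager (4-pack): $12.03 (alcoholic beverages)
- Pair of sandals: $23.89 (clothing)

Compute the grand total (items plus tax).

Six-pack IPA $13.06: alcoholic beverages, buyer-exempt → 0% → $0.00
T-shirt $32.76: clothing, buyer-exempt → 0% → $0.00
Scarf $44.41: clothing, buyer-exempt → 0% → $0.00
Laundry detergent $17.43: other taxable items → 7.75% → $1.35
Hard cider (6-pack) $10.65: alcoholic beverages, buyer-exempt → 0% → $0.00
Extension cord $23.75: other taxable items → 7.75% → $1.84
Rain jacket $175.01: clothing, buyer-exempt → 0% → $0.00
LED flashlight $20.51: other taxable items → 7.75% → $1.59
Craft lager (4-pack) $12.03: alcoholic beverages, buyer-exempt → 0% → $0.00
Pair of sandals $23.89: clothing, buyer-exempt → 0% → $0.00
Subtotal = $373.50; tax = $4.78; total due = $378.28

$378.28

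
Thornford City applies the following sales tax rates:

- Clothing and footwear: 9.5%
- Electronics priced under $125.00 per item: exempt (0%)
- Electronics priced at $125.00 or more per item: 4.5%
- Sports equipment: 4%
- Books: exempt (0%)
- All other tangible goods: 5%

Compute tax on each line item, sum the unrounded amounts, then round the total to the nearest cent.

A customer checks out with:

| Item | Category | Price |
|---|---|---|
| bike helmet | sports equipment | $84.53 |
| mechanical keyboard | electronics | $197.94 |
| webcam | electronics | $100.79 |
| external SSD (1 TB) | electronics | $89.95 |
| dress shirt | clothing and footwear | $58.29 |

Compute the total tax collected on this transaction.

$17.83

Bike helmet $84.53: sports equipment → 4% → $3.3812
Mechanical keyboard $197.94: electronics, $125.00 or more → 4.5% → $8.9073
Webcam $100.79: electronics, under $125.00 → 0% → $0.00
External SSD (1 TB) $89.95: electronics, under $125.00 → 0% → $0.00
Dress shirt $58.29: clothing and footwear → 9.5% → $5.53755
Unrounded tax sum = $17.82605 → $17.83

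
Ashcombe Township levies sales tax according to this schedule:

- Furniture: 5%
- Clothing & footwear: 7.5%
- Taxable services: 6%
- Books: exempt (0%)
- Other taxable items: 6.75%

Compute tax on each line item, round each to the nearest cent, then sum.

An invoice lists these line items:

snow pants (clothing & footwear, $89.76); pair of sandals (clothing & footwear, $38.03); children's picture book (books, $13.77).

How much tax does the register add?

$9.58

Snow pants $89.76: clothing & footwear → 7.5% → $6.73
Pair of sandals $38.03: clothing & footwear → 7.5% → $2.85
Children's picture book $13.77: books → 0% → $0.00
Total tax = $6.73 + $2.85 = $9.58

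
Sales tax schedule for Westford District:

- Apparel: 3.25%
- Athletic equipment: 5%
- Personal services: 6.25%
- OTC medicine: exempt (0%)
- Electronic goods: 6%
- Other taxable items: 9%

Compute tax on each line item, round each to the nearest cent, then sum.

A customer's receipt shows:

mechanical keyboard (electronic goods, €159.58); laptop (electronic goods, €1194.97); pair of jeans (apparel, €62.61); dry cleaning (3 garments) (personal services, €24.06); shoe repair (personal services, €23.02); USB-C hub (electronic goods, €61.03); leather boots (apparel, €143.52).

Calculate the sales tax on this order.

Mechanical keyboard €159.58: electronic goods → 6% → €9.57
Laptop €1194.97: electronic goods → 6% → €71.70
Pair of jeans €62.61: apparel → 3.25% → €2.03
Dry cleaning (3 garments) €24.06: personal services → 6.25% → €1.50
Shoe repair €23.02: personal services → 6.25% → €1.44
USB-C hub €61.03: electronic goods → 6% → €3.66
Leather boots €143.52: apparel → 3.25% → €4.66
Total tax = €9.57 + €71.70 + €2.03 + €1.50 + €1.44 + €3.66 + €4.66 = €94.56

€94.56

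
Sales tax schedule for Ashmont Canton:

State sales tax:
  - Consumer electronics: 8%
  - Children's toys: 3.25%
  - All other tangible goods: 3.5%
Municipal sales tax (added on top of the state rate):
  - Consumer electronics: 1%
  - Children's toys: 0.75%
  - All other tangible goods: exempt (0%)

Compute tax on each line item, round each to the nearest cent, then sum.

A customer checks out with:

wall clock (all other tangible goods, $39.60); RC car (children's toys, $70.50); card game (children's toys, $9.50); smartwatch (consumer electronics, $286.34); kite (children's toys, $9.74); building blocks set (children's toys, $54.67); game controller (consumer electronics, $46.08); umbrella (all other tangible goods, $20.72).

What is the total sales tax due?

$37.82

Wall clock $39.60: all other tangible goods → 3.5% + 0% municipal = 3.5% → $1.39
RC car $70.50: children's toys → 3.25% + 0.75% municipal = 4% → $2.82
Card game $9.50: children's toys → 3.25% + 0.75% municipal = 4% → $0.38
Smartwatch $286.34: consumer electronics → 8% + 1% municipal = 9% → $25.77
Kite $9.74: children's toys → 3.25% + 0.75% municipal = 4% → $0.39
Building blocks set $54.67: children's toys → 3.25% + 0.75% municipal = 4% → $2.19
Game controller $46.08: consumer electronics → 8% + 1% municipal = 9% → $4.15
Umbrella $20.72: all other tangible goods → 3.5% + 0% municipal = 3.5% → $0.73
Total tax = $1.39 + $2.82 + $0.38 + $25.77 + $0.39 + $2.19 + $4.15 + $0.73 = $37.82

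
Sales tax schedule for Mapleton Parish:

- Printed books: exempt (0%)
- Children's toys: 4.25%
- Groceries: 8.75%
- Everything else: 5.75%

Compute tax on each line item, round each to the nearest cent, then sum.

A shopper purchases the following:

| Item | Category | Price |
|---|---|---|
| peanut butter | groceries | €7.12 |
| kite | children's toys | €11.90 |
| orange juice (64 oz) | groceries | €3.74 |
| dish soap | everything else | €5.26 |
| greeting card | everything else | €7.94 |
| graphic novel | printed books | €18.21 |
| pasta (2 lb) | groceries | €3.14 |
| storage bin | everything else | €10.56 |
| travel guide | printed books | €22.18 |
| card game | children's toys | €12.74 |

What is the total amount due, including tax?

Peanut butter €7.12: groceries → 8.75% → €0.62
Kite €11.90: children's toys → 4.25% → €0.51
Orange juice (64 oz) €3.74: groceries → 8.75% → €0.33
Dish soap €5.26: everything else → 5.75% → €0.30
Greeting card €7.94: everything else → 5.75% → €0.46
Graphic novel €18.21: printed books → 0% → €0.00
Pasta (2 lb) €3.14: groceries → 8.75% → €0.27
Storage bin €10.56: everything else → 5.75% → €0.61
Travel guide €22.18: printed books → 0% → €0.00
Card game €12.74: children's toys → 4.25% → €0.54
Subtotal = €102.79; tax = €3.64; total due = €106.43

€106.43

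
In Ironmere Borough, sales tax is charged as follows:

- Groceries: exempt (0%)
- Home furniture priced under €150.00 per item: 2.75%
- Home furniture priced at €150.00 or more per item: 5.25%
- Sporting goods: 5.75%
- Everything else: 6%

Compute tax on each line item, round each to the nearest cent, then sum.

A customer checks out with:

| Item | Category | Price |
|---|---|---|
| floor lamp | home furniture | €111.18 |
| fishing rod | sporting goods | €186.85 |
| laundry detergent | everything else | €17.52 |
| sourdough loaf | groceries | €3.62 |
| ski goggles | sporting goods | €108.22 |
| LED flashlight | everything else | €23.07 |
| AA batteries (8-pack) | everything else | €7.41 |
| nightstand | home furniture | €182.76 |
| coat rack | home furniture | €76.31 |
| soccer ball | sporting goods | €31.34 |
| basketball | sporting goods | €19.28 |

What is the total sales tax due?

€37.49

Floor lamp €111.18: home furniture, under €150.00 → 2.75% → €3.06
Fishing rod €186.85: sporting goods → 5.75% → €10.74
Laundry detergent €17.52: everything else → 6% → €1.05
Sourdough loaf €3.62: groceries → 0% → €0.00
Ski goggles €108.22: sporting goods → 5.75% → €6.22
LED flashlight €23.07: everything else → 6% → €1.38
AA batteries (8-pack) €7.41: everything else → 6% → €0.44
Nightstand €182.76: home furniture, €150.00 or more → 5.25% → €9.59
Coat rack €76.31: home furniture, under €150.00 → 2.75% → €2.10
Soccer ball €31.34: sporting goods → 5.75% → €1.80
Basketball €19.28: sporting goods → 5.75% → €1.11
Total tax = €3.06 + €10.74 + €1.05 + €6.22 + €1.38 + €0.44 + €9.59 + €2.10 + €1.80 + €1.11 = €37.49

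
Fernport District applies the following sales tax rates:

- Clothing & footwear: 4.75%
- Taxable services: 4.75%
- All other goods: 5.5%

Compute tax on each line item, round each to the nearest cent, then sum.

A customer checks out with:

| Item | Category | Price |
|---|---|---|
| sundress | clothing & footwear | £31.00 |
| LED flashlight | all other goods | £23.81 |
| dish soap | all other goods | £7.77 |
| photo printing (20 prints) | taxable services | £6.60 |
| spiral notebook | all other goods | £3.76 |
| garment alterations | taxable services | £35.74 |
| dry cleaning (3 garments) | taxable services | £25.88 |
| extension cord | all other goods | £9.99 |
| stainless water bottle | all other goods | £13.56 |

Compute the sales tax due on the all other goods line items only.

LED flashlight £23.81: all other goods → 5.5% → £1.31
Dish soap £7.77: all other goods → 5.5% → £0.43
Spiral notebook £3.76: all other goods → 5.5% → £0.21
Extension cord £9.99: all other goods → 5.5% → £0.55
Stainless water bottle £13.56: all other goods → 5.5% → £0.75
Tax on all other goods = £1.31 + £0.43 + £0.21 + £0.55 + £0.75 = £3.25

£3.25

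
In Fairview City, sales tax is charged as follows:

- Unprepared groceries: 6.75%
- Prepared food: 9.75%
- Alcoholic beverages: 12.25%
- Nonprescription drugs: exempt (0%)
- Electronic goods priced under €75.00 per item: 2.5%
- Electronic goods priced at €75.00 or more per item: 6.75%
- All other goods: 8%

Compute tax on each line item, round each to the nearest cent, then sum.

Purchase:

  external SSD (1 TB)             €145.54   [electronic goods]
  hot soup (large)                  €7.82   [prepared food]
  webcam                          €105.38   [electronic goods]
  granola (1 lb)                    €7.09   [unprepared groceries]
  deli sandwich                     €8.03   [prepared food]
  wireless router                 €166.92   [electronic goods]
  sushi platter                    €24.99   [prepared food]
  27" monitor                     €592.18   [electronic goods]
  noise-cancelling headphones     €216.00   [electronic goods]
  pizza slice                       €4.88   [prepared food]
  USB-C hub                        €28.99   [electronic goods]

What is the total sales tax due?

External SSD (1 TB) €145.54: electronic goods, €75.00 or more → 6.75% → €9.82
Hot soup (large) €7.82: prepared food → 9.75% → €0.76
Webcam €105.38: electronic goods, €75.00 or more → 6.75% → €7.11
Granola (1 lb) €7.09: unprepared groceries → 6.75% → €0.48
Deli sandwich €8.03: prepared food → 9.75% → €0.78
Wireless router €166.92: electronic goods, €75.00 or more → 6.75% → €11.27
Sushi platter €24.99: prepared food → 9.75% → €2.44
27" monitor €592.18: electronic goods, €75.00 or more → 6.75% → €39.97
Noise-cancelling headphones €216.00: electronic goods, €75.00 or more → 6.75% → €14.58
Pizza slice €4.88: prepared food → 9.75% → €0.48
USB-C hub €28.99: electronic goods, under €75.00 → 2.5% → €0.72
Total tax = €9.82 + €0.76 + €7.11 + €0.48 + €0.78 + €11.27 + €2.44 + €39.97 + €14.58 + €0.48 + €0.72 = €88.41

€88.41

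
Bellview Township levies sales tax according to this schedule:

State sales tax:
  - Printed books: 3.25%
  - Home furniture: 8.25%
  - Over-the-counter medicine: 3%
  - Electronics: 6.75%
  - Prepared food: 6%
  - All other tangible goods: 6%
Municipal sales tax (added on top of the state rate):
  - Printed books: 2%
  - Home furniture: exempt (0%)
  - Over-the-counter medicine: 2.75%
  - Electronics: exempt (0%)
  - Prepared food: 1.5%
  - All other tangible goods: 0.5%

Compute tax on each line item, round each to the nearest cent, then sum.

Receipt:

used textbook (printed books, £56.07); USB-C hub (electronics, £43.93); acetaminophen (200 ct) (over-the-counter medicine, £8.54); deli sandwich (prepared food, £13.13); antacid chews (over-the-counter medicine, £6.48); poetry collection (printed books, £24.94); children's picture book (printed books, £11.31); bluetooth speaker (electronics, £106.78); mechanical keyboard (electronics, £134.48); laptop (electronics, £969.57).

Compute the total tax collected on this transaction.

Used textbook £56.07: printed books → 3.25% + 2% municipal = 5.25% → £2.94
USB-C hub £43.93: electronics → 6.75% + 0% municipal = 6.75% → £2.97
Acetaminophen (200 ct) £8.54: over-the-counter medicine → 3% + 2.75% municipal = 5.75% → £0.49
Deli sandwich £13.13: prepared food → 6% + 1.5% municipal = 7.5% → £0.98
Antacid chews £6.48: over-the-counter medicine → 3% + 2.75% municipal = 5.75% → £0.37
Poetry collection £24.94: printed books → 3.25% + 2% municipal = 5.25% → £1.31
Children's picture book £11.31: printed books → 3.25% + 2% municipal = 5.25% → £0.59
Bluetooth speaker £106.78: electronics → 6.75% + 0% municipal = 6.75% → £7.21
Mechanical keyboard £134.48: electronics → 6.75% + 0% municipal = 6.75% → £9.08
Laptop £969.57: electronics → 6.75% + 0% municipal = 6.75% → £65.45
Total tax = £2.94 + £2.97 + £0.49 + £0.98 + £0.37 + £1.31 + £0.59 + £7.21 + £9.08 + £65.45 = £91.39

£91.39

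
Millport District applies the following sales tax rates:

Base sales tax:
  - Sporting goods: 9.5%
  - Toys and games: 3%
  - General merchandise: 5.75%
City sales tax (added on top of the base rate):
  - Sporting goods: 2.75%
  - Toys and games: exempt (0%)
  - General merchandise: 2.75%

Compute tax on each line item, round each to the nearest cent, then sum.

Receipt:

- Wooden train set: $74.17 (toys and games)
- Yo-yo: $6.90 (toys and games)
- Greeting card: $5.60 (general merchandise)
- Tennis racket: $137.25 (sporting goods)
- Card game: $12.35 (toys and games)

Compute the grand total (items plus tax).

Wooden train set $74.17: toys and games → 3% + 0% city = 3% → $2.23
Yo-yo $6.90: toys and games → 3% + 0% city = 3% → $0.21
Greeting card $5.60: general merchandise → 5.75% + 2.75% city = 8.5% → $0.48
Tennis racket $137.25: sporting goods → 9.5% + 2.75% city = 12.25% → $16.81
Card game $12.35: toys and games → 3% + 0% city = 3% → $0.37
Subtotal = $236.27; tax = $20.10; total due = $256.37

$256.37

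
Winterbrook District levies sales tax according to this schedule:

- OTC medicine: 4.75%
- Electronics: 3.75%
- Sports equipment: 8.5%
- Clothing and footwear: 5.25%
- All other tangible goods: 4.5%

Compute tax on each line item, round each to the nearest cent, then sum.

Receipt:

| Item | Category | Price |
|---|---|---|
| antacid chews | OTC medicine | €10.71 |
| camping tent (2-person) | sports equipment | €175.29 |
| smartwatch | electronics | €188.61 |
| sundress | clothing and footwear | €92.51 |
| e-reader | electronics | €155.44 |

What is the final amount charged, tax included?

Antacid chews €10.71: OTC medicine → 4.75% → €0.51
Camping tent (2-person) €175.29: sports equipment → 8.5% → €14.90
Smartwatch €188.61: electronics → 3.75% → €7.07
Sundress €92.51: clothing and footwear → 5.25% → €4.86
E-reader €155.44: electronics → 3.75% → €5.83
Subtotal = €622.56; tax = €33.17; total due = €655.73

€655.73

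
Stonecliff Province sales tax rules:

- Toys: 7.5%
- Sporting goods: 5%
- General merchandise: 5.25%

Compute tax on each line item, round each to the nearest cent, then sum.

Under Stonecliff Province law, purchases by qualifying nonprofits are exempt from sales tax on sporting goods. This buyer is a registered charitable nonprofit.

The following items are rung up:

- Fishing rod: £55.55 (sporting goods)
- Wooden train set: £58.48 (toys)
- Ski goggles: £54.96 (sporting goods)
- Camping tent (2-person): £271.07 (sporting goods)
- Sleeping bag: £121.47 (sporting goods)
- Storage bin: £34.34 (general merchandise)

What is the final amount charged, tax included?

Fishing rod £55.55: sporting goods, buyer-exempt → 0% → £0.00
Wooden train set £58.48: toys → 7.5% → £4.39
Ski goggles £54.96: sporting goods, buyer-exempt → 0% → £0.00
Camping tent (2-person) £271.07: sporting goods, buyer-exempt → 0% → £0.00
Sleeping bag £121.47: sporting goods, buyer-exempt → 0% → £0.00
Storage bin £34.34: general merchandise → 5.25% → £1.80
Subtotal = £595.87; tax = £6.19; total due = £602.06

£602.06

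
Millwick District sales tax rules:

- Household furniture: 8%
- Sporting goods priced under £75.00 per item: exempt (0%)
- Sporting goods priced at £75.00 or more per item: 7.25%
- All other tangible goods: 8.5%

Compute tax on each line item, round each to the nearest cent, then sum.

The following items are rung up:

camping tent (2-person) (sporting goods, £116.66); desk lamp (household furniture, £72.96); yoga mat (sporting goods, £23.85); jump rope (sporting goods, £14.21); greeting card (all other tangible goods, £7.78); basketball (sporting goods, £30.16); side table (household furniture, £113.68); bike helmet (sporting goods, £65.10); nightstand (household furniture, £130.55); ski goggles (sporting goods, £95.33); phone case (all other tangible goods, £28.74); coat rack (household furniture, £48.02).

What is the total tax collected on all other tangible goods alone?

Greeting card £7.78: all other tangible goods → 8.5% → £0.66
Phone case £28.74: all other tangible goods → 8.5% → £2.44
Tax on all other tangible goods = £0.66 + £2.44 = £3.10

£3.10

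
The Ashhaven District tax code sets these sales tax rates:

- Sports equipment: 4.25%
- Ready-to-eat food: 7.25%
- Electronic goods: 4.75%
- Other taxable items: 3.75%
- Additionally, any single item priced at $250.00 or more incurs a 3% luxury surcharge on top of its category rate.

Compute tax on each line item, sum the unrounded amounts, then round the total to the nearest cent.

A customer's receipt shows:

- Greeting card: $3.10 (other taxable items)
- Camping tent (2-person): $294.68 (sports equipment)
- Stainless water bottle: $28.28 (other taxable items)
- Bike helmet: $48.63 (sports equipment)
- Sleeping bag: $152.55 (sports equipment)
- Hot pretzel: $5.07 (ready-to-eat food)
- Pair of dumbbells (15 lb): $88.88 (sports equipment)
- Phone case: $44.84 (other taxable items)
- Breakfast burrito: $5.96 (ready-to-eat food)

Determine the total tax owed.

Greeting card $3.10: other taxable items → 3.75% → $0.11625
Camping tent (2-person) $294.68: sports equipment → 4.25% + 3% surcharge = 7.25% → $21.3643
Stainless water bottle $28.28: other taxable items → 3.75% → $1.0605
Bike helmet $48.63: sports equipment → 4.25% → $2.066775
Sleeping bag $152.55: sports equipment → 4.25% → $6.483375
Hot pretzel $5.07: ready-to-eat food → 7.25% → $0.367575
Pair of dumbbells (15 lb) $88.88: sports equipment → 4.25% → $3.7774
Phone case $44.84: other taxable items → 3.75% → $1.6815
Breakfast burrito $5.96: ready-to-eat food → 7.25% → $0.4321
Unrounded tax sum = $37.349775 → $37.35

$37.35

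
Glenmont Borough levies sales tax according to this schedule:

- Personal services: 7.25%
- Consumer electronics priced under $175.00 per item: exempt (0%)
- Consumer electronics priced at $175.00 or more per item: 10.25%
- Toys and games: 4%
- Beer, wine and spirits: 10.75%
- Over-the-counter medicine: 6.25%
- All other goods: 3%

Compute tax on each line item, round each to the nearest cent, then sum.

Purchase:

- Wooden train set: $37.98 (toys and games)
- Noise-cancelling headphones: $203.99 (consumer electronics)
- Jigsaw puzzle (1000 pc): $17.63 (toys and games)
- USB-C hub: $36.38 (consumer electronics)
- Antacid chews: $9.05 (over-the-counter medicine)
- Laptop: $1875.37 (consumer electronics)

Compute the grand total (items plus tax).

$2396.34

Wooden train set $37.98: toys and games → 4% → $1.52
Noise-cancelling headphones $203.99: consumer electronics, $175.00 or more → 10.25% → $20.91
Jigsaw puzzle (1000 pc) $17.63: toys and games → 4% → $0.71
USB-C hub $36.38: consumer electronics, under $175.00 → 0% → $0.00
Antacid chews $9.05: over-the-counter medicine → 6.25% → $0.57
Laptop $1875.37: consumer electronics, $175.00 or more → 10.25% → $192.23
Subtotal = $2180.40; tax = $215.94; total due = $2396.34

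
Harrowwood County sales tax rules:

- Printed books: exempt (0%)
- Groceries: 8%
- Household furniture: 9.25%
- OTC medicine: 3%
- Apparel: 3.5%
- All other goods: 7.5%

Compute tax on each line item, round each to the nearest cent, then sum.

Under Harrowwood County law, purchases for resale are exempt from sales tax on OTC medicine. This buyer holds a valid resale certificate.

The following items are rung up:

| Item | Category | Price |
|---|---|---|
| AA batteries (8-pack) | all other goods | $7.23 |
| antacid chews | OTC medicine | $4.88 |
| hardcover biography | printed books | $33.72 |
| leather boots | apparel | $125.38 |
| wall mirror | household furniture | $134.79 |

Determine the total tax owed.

AA batteries (8-pack) $7.23: all other goods → 7.5% → $0.54
Antacid chews $4.88: OTC medicine, buyer-exempt → 0% → $0.00
Hardcover biography $33.72: printed books → 0% → $0.00
Leather boots $125.38: apparel → 3.5% → $4.39
Wall mirror $134.79: household furniture → 9.25% → $12.47
Total tax = $0.54 + $4.39 + $12.47 = $17.40

$17.40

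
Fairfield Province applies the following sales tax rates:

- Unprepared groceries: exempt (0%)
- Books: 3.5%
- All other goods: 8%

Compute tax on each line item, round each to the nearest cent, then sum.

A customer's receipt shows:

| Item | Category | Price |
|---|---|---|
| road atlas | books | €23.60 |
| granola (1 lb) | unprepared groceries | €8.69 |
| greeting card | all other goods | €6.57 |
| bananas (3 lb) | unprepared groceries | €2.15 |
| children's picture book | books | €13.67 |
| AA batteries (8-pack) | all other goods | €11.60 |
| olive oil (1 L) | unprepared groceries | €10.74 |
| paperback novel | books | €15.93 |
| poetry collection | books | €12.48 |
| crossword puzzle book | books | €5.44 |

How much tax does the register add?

Road atlas €23.60: books → 3.5% → €0.83
Granola (1 lb) €8.69: unprepared groceries → 0% → €0.00
Greeting card €6.57: all other goods → 8% → €0.53
Bananas (3 lb) €2.15: unprepared groceries → 0% → €0.00
Children's picture book €13.67: books → 3.5% → €0.48
AA batteries (8-pack) €11.60: all other goods → 8% → €0.93
Olive oil (1 L) €10.74: unprepared groceries → 0% → €0.00
Paperback novel €15.93: books → 3.5% → €0.56
Poetry collection €12.48: books → 3.5% → €0.44
Crossword puzzle book €5.44: books → 3.5% → €0.19
Total tax = €0.83 + €0.53 + €0.48 + €0.93 + €0.56 + €0.44 + €0.19 = €3.96

€3.96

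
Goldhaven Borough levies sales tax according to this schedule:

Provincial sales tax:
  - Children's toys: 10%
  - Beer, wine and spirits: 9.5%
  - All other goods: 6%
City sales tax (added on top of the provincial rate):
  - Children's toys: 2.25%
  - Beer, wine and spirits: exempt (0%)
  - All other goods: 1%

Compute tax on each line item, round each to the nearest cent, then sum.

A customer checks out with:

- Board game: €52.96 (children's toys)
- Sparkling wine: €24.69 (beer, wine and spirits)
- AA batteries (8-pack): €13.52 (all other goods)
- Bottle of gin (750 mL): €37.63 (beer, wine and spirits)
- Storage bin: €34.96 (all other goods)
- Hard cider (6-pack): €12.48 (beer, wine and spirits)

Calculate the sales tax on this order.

€17.00

Board game €52.96: children's toys → 10% + 2.25% city = 12.25% → €6.49
Sparkling wine €24.69: beer, wine and spirits → 9.5% + 0% city = 9.5% → €2.35
AA batteries (8-pack) €13.52: all other goods → 6% + 1% city = 7% → €0.95
Bottle of gin (750 mL) €37.63: beer, wine and spirits → 9.5% + 0% city = 9.5% → €3.57
Storage bin €34.96: all other goods → 6% + 1% city = 7% → €2.45
Hard cider (6-pack) €12.48: beer, wine and spirits → 9.5% + 0% city = 9.5% → €1.19
Total tax = €6.49 + €2.35 + €0.95 + €3.57 + €2.45 + €1.19 = €17.00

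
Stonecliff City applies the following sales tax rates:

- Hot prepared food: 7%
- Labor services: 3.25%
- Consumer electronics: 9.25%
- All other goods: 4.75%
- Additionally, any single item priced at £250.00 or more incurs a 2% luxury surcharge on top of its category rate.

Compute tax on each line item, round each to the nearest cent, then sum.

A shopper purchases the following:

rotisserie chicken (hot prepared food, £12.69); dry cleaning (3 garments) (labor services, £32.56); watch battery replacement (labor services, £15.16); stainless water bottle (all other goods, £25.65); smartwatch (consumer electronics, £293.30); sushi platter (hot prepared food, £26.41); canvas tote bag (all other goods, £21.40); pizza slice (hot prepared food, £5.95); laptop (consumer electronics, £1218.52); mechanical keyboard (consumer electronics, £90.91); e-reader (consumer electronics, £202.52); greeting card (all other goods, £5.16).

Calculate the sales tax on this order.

Rotisserie chicken £12.69: hot prepared food → 7% → £0.89
Dry cleaning (3 garments) £32.56: labor services → 3.25% → £1.06
Watch battery replacement £15.16: labor services → 3.25% → £0.49
Stainless water bottle £25.65: all other goods → 4.75% → £1.22
Smartwatch £293.30: consumer electronics → 9.25% + 2% surcharge = 11.25% → £33.00
Sushi platter £26.41: hot prepared food → 7% → £1.85
Canvas tote bag £21.40: all other goods → 4.75% → £1.02
Pizza slice £5.95: hot prepared food → 7% → £0.42
Laptop £1218.52: consumer electronics → 9.25% + 2% surcharge = 11.25% → £137.08
Mechanical keyboard £90.91: consumer electronics → 9.25% → £8.41
E-reader £202.52: consumer electronics → 9.25% → £18.73
Greeting card £5.16: all other goods → 4.75% → £0.25
Total tax = £0.89 + £1.06 + £0.49 + £1.22 + £33.00 + £1.85 + £1.02 + £0.42 + £137.08 + £8.41 + £18.73 + £0.25 = £204.42

£204.42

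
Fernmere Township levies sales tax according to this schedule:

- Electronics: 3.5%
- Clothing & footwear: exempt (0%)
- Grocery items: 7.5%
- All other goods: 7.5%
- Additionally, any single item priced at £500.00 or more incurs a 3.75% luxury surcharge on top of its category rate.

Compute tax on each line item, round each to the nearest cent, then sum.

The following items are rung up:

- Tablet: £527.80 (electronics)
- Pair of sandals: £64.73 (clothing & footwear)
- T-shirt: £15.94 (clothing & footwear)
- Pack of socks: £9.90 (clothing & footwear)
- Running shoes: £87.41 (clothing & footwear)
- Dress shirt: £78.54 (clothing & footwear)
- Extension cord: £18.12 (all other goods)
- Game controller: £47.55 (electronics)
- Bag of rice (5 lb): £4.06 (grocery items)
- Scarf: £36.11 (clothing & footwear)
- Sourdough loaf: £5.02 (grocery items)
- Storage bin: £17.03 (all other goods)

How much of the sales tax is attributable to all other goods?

£2.64

Extension cord £18.12: all other goods → 7.5% → £1.36
Storage bin £17.03: all other goods → 7.5% → £1.28
Tax on all other goods = £1.36 + £1.28 = £2.64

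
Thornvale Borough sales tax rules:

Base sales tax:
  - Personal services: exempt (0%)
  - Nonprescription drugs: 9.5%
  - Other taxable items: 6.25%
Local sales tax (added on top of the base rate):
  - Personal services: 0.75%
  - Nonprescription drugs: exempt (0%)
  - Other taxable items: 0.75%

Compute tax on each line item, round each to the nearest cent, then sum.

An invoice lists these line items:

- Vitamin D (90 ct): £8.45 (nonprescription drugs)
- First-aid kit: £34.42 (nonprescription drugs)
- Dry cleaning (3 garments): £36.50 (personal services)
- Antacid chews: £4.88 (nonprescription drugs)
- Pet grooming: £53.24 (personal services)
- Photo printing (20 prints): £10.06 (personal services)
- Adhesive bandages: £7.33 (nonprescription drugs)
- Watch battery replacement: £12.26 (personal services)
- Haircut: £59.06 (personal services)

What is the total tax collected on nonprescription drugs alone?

Vitamin D (90 ct) £8.45: nonprescription drugs → 9.5% + 0% local = 9.5% → £0.80
First-aid kit £34.42: nonprescription drugs → 9.5% + 0% local = 9.5% → £3.27
Antacid chews £4.88: nonprescription drugs → 9.5% + 0% local = 9.5% → £0.46
Adhesive bandages £7.33: nonprescription drugs → 9.5% + 0% local = 9.5% → £0.70
Tax on nonprescription drugs = £0.80 + £3.27 + £0.46 + £0.70 = £5.23

£5.23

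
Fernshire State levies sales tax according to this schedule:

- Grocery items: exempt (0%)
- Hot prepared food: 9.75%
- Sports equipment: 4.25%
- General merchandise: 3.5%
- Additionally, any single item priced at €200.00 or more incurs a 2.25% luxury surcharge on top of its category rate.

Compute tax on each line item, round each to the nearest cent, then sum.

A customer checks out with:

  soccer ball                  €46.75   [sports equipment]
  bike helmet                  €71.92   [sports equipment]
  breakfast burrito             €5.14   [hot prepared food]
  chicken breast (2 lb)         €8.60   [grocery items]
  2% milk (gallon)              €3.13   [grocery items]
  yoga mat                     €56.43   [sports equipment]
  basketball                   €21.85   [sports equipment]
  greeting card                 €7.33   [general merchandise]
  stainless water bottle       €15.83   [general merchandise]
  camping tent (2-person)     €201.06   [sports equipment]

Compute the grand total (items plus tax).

€460.80

Soccer ball €46.75: sports equipment → 4.25% → €1.99
Bike helmet €71.92: sports equipment → 4.25% → €3.06
Breakfast burrito €5.14: hot prepared food → 9.75% → €0.50
Chicken breast (2 lb) €8.60: grocery items → 0% → €0.00
2% milk (gallon) €3.13: grocery items → 0% → €0.00
Yoga mat €56.43: sports equipment → 4.25% → €2.40
Basketball €21.85: sports equipment → 4.25% → €0.93
Greeting card €7.33: general merchandise → 3.5% → €0.26
Stainless water bottle €15.83: general merchandise → 3.5% → €0.55
Camping tent (2-person) €201.06: sports equipment → 4.25% + 2.25% surcharge = 6.5% → €13.07
Subtotal = €438.04; tax = €22.76; total due = €460.80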